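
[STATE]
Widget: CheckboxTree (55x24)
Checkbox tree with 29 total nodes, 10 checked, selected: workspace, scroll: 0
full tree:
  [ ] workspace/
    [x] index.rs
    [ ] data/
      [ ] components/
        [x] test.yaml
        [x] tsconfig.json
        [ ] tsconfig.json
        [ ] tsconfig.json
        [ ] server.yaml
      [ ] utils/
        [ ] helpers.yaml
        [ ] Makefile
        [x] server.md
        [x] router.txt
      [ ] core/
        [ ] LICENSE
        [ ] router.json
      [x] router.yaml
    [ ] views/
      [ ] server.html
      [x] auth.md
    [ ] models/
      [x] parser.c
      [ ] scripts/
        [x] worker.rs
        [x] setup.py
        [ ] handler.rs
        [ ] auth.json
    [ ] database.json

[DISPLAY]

>[-] workspace/                                        
   [x] index.rs                                        
   [-] data/                                           
     [-] components/                                   
       [x] test.yaml                                   
       [x] tsconfig.json                               
       [ ] tsconfig.json                               
       [ ] tsconfig.json                               
       [ ] server.yaml                                 
     [-] utils/                                        
       [ ] helpers.yaml                                
       [ ] Makefile                                    
       [x] server.md                                   
       [x] router.txt                                  
     [ ] core/                                         
       [ ] LICENSE                                     
       [ ] router.json                                 
     [x] router.yaml                                   
   [-] views/                                          
     [ ] server.html                                   
     [x] auth.md                                       
   [-] models/                                         
     [x] parser.c                                      
     [-] scripts/                                      


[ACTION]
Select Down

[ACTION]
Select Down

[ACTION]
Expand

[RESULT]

 [-] workspace/                                        
   [x] index.rs                                        
>  [-] data/                                           
     [-] components/                                   
       [x] test.yaml                                   
       [x] tsconfig.json                               
       [ ] tsconfig.json                               
       [ ] tsconfig.json                               
       [ ] server.yaml                                 
     [-] utils/                                        
       [ ] helpers.yaml                                
       [ ] Makefile                                    
       [x] server.md                                   
       [x] router.txt                                  
     [ ] core/                                         
       [ ] LICENSE                                     
       [ ] router.json                                 
     [x] router.yaml                                   
   [-] views/                                          
     [ ] server.html                                   
     [x] auth.md                                       
   [-] models/                                         
     [x] parser.c                                      
     [-] scripts/                                      


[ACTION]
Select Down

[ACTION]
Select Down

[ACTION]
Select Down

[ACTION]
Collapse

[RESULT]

 [-] workspace/                                        
   [x] index.rs                                        
   [-] data/                                           
     [-] components/                                   
       [x] test.yaml                                   
>      [x] tsconfig.json                               
       [ ] tsconfig.json                               
       [ ] tsconfig.json                               
       [ ] server.yaml                                 
     [-] utils/                                        
       [ ] helpers.yaml                                
       [ ] Makefile                                    
       [x] server.md                                   
       [x] router.txt                                  
     [ ] core/                                         
       [ ] LICENSE                                     
       [ ] router.json                                 
     [x] router.yaml                                   
   [-] views/                                          
     [ ] server.html                                   
     [x] auth.md                                       
   [-] models/                                         
     [x] parser.c                                      
     [-] scripts/                                      


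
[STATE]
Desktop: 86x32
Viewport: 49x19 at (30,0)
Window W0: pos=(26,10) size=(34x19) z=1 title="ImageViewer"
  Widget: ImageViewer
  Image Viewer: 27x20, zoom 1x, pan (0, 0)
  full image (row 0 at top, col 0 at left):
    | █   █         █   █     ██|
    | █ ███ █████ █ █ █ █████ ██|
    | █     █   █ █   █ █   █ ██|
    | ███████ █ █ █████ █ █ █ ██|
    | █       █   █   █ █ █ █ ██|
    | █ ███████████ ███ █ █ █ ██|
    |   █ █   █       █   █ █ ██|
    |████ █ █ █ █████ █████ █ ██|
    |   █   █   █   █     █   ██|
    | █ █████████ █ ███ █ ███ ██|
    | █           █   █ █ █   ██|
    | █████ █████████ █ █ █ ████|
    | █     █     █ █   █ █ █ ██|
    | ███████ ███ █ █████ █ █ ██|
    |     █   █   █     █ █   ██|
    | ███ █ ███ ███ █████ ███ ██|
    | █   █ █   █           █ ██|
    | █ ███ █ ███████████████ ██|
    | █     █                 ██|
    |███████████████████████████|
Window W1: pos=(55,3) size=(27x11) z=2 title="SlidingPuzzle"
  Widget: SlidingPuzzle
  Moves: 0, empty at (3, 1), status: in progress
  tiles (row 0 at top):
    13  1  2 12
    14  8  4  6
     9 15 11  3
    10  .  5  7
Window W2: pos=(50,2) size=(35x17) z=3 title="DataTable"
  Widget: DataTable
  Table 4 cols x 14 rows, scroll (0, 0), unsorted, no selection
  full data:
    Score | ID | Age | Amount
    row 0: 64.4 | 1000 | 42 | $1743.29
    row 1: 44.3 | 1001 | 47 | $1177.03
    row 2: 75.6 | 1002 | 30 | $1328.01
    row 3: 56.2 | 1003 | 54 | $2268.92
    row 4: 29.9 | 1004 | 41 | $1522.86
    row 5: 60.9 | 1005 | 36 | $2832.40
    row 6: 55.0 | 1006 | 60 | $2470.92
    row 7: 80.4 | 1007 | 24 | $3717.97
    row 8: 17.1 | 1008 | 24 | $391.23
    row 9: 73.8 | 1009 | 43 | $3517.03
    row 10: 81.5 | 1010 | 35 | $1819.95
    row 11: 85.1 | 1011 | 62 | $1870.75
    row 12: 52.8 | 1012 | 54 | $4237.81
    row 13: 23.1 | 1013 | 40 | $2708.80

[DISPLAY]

                                                 
                                                 
                    ┏━━━━━━━━━━━━━━━━━━━━━━━━━━━━
                    ┃ DataTable                  
                    ┠────────────────────────────
                    ┃Score│ID  │Age│Amount       
                    ┃─────┼────┼───┼────────     
                    ┃64.4 │1000│42 │$1743.29     
                    ┃44.3 │1001│47 │$1177.03     
                    ┃75.6 │1002│30 │$1328.01     
━━━━━━━━━━━━━━━━━━━━┃56.2 │1003│54 │$2268.92     
ageViewer           ┃29.9 │1004│41 │$1522.86     
────────────────────┃60.9 │1005│36 │$2832.40     
  █         █   █   ┃55.0 │1006│60 │$2470.92     
███ █████ █ █ █ ████┃80.4 │1007│24 │$3717.97     
    █   █ █   █ █   ┃17.1 │1008│24 │$391.23      
█████ █ █ █████ █ █ ┃73.8 │1009│43 │$3517.03     
      █   █   █ █ █ ┃81.5 │1010│35 │$1819.95     
███████████ ███ █ █ ┗━━━━━━━━━━━━━━━━━━━━━━━━━━━━


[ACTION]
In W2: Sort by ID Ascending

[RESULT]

                                                 
                                                 
                    ┏━━━━━━━━━━━━━━━━━━━━━━━━━━━━
                    ┃ DataTable                  
                    ┠────────────────────────────
                    ┃Score│ID ▲│Age│Amount       
                    ┃─────┼────┼───┼────────     
                    ┃64.4 │1000│42 │$1743.29     
                    ┃44.3 │1001│47 │$1177.03     
                    ┃75.6 │1002│30 │$1328.01     
━━━━━━━━━━━━━━━━━━━━┃56.2 │1003│54 │$2268.92     
ageViewer           ┃29.9 │1004│41 │$1522.86     
────────────────────┃60.9 │1005│36 │$2832.40     
  █         █   █   ┃55.0 │1006│60 │$2470.92     
███ █████ █ █ █ ████┃80.4 │1007│24 │$3717.97     
    █   █ █   █ █   ┃17.1 │1008│24 │$391.23      
█████ █ █ █████ █ █ ┃73.8 │1009│43 │$3517.03     
      █   █   █ █ █ ┃81.5 │1010│35 │$1819.95     
███████████ ███ █ █ ┗━━━━━━━━━━━━━━━━━━━━━━━━━━━━


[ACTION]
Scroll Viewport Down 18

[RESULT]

  █         █   █   ┃55.0 │1006│60 │$2470.92     
███ █████ █ █ █ ████┃80.4 │1007│24 │$3717.97     
    █   █ █   █ █   ┃17.1 │1008│24 │$391.23      
█████ █ █ █████ █ █ ┃73.8 │1009│43 │$3517.03     
      █   █   █ █ █ ┃81.5 │1010│35 │$1819.95     
███████████ ███ █ █ ┗━━━━━━━━━━━━━━━━━━━━━━━━━━━━
█ █   █       █   █ █ ██     ┃                   
█ █ █ █ █████ █████ █ ██     ┃                   
█   █   █   █     █   ██     ┃                   
█████████ █ ███ █ ███ ██     ┃                   
          █   █ █ █   ██     ┃                   
███ █████████ █ █ █ ████     ┃                   
    █     █ █   █ █ █ ██     ┃                   
█████ ███ █ █████ █ █ ██     ┃                   
  █   █   █     █ █   ██     ┃                   
━━━━━━━━━━━━━━━━━━━━━━━━━━━━━┛                   
                                                 
                                                 
                                                 


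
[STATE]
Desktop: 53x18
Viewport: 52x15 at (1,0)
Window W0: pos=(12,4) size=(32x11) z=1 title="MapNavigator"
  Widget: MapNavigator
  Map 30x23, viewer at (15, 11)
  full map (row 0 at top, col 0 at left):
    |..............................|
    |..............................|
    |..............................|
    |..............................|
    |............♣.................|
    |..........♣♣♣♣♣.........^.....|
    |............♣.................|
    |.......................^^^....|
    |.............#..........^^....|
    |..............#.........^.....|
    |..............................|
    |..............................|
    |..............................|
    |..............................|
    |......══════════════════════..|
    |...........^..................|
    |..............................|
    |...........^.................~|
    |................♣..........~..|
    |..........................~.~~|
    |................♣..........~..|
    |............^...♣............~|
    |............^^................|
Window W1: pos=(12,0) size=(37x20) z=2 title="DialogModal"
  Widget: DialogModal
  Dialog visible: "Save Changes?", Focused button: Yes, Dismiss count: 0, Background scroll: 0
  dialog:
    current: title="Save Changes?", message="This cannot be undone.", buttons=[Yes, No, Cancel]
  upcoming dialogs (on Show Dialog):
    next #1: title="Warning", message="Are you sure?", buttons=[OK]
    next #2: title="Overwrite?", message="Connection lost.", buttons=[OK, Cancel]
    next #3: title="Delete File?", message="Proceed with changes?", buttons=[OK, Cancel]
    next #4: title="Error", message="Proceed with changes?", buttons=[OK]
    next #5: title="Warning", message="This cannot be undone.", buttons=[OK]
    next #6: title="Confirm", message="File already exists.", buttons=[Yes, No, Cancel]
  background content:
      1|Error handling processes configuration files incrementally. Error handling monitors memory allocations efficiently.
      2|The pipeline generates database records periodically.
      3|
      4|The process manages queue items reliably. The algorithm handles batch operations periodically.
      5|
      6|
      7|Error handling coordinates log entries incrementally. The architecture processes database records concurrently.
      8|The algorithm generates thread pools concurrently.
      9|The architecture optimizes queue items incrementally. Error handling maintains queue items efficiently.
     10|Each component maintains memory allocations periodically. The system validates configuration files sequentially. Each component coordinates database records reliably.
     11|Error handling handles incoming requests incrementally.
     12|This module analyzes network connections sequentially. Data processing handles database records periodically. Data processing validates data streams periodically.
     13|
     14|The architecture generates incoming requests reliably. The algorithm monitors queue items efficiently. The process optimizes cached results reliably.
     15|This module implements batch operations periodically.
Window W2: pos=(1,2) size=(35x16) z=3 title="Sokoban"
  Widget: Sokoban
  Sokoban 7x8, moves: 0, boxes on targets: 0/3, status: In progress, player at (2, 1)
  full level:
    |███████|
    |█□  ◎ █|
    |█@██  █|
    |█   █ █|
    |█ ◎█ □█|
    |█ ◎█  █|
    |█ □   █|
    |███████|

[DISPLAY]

           ┏━━━━━━━━━━━━━━━━━━━━━━━━━━━━━━━━━━━┓    
           ┃ DialogModal                       ┃    
┏━━━━━━━━━━━━━━━━━━━━━━━━━━━━━━━━━┓────────────┨    
┃ Sokoban                         ┃s configurat┃    
┠─────────────────────────────────┨database rec┃    
┃███████                          ┃            ┃    
┃█□  ◎ █                          ┃ue items rel┃    
┃█@██  █                          ┃            ┃    
┃█   █ █                          ┃──────┐     ┃    
┃█ ◎█ □█                          ┃      │ entr┃    
┃█ ◎█  █                          ┃done. │ pool┃    
┃█ □   █                          ┃el    │ue it┃    
┃███████                          ┃──────┘y all┃    
┃Moves: 0  0/3                    ┃incoming req┃    
┃                                 ┃twork connec┃    


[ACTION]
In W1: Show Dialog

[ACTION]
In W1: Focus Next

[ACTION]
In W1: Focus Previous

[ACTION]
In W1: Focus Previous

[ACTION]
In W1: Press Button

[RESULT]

           ┏━━━━━━━━━━━━━━━━━━━━━━━━━━━━━━━━━━━┓    
           ┃ DialogModal                       ┃    
┏━━━━━━━━━━━━━━━━━━━━━━━━━━━━━━━━━┓────────────┨    
┃ Sokoban                         ┃s configurat┃    
┠─────────────────────────────────┨database rec┃    
┃███████                          ┃            ┃    
┃█□  ◎ █                          ┃ue items rel┃    
┃█@██  █                          ┃            ┃    
┃█   █ █                          ┃            ┃    
┃█ ◎█ □█                          ┃tes log entr┃    
┃█ ◎█  █                          ┃ thread pool┃    
┃█ □   █                          ┃zes queue it┃    
┃███████                          ┃s memory all┃    
┃Moves: 0  0/3                    ┃incoming req┃    
┃                                 ┃twork connec┃    


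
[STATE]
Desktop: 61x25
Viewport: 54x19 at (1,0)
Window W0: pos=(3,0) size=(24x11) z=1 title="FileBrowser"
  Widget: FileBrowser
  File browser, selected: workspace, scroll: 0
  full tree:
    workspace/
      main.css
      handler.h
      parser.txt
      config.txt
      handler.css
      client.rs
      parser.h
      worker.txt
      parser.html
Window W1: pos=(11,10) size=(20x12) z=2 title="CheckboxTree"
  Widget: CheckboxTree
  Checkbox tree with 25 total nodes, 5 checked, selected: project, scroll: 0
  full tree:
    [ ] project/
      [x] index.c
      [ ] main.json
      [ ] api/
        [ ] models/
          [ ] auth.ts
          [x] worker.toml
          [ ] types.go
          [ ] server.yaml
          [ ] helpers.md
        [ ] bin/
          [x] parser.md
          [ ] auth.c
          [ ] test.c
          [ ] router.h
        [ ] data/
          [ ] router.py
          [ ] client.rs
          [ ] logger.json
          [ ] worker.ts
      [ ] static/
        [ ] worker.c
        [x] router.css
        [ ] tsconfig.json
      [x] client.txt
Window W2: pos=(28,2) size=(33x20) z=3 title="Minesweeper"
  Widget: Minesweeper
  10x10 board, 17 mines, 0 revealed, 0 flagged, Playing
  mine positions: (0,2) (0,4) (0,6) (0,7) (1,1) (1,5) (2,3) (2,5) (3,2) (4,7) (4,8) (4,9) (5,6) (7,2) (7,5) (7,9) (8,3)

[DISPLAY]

  ┏━━━━━━━━━━━━━━━━━━━━━━┓                            
  ┃ FileBrowser          ┃                            
  ┠──────────────────────┨ ┏━━━━━━━━━━━━━━━━━━━━━━━━━━
  ┃> [-] workspace/      ┃ ┃ Minesweeper              
  ┃    main.css          ┃ ┠──────────────────────────
  ┃    handler.h         ┃ ┃■■■■■■■■■■                
  ┃    parser.txt        ┃ ┃■■■■■■■■■■                
  ┃    config.txt        ┃ ┃■■■■■■■■■■                
  ┃    handler.css       ┃ ┃■■■■■■■■■■                
  ┃    client.rs         ┃ ┃■■■■■■■■■■                
  ┗━━━━━━━┏━━━━━━━━━━━━━━━━┃■■■■■■■■■■                
          ┃ CheckboxTree   ┃■■■■■■■■■■                
          ┠────────────────┃■■■■■■■■■■                
          ┃>[-] project/   ┃■■■■■■■■■■                
          ┃   [x] index.c  ┃■■■■■■■■■■                
          ┃   [ ] main.json┃                          
          ┃   [-] api/     ┃                          
          ┃     [-] models/┃                          
          ┃       [ ] auth.┃                          


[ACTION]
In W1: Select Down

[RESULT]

  ┏━━━━━━━━━━━━━━━━━━━━━━┓                            
  ┃ FileBrowser          ┃                            
  ┠──────────────────────┨ ┏━━━━━━━━━━━━━━━━━━━━━━━━━━
  ┃> [-] workspace/      ┃ ┃ Minesweeper              
  ┃    main.css          ┃ ┠──────────────────────────
  ┃    handler.h         ┃ ┃■■■■■■■■■■                
  ┃    parser.txt        ┃ ┃■■■■■■■■■■                
  ┃    config.txt        ┃ ┃■■■■■■■■■■                
  ┃    handler.css       ┃ ┃■■■■■■■■■■                
  ┃    client.rs         ┃ ┃■■■■■■■■■■                
  ┗━━━━━━━┏━━━━━━━━━━━━━━━━┃■■■■■■■■■■                
          ┃ CheckboxTree   ┃■■■■■■■■■■                
          ┠────────────────┃■■■■■■■■■■                
          ┃ [-] project/   ┃■■■■■■■■■■                
          ┃>  [x] index.c  ┃■■■■■■■■■■                
          ┃   [ ] main.json┃                          
          ┃   [-] api/     ┃                          
          ┃     [-] models/┃                          
          ┃       [ ] auth.┃                          


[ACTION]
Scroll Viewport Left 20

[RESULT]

   ┏━━━━━━━━━━━━━━━━━━━━━━┓                           
   ┃ FileBrowser          ┃                           
   ┠──────────────────────┨ ┏━━━━━━━━━━━━━━━━━━━━━━━━━
   ┃> [-] workspace/      ┃ ┃ Minesweeper             
   ┃    main.css          ┃ ┠─────────────────────────
   ┃    handler.h         ┃ ┃■■■■■■■■■■               
   ┃    parser.txt        ┃ ┃■■■■■■■■■■               
   ┃    config.txt        ┃ ┃■■■■■■■■■■               
   ┃    handler.css       ┃ ┃■■■■■■■■■■               
   ┃    client.rs         ┃ ┃■■■■■■■■■■               
   ┗━━━━━━━┏━━━━━━━━━━━━━━━━┃■■■■■■■■■■               
           ┃ CheckboxTree   ┃■■■■■■■■■■               
           ┠────────────────┃■■■■■■■■■■               
           ┃ [-] project/   ┃■■■■■■■■■■               
           ┃>  [x] index.c  ┃■■■■■■■■■■               
           ┃   [ ] main.json┃                         
           ┃   [-] api/     ┃                         
           ┃     [-] models/┃                         
           ┃       [ ] auth.┃                         


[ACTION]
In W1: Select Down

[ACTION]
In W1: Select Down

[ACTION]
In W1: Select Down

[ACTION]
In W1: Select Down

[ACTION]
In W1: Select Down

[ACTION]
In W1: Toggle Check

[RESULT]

   ┏━━━━━━━━━━━━━━━━━━━━━━┓                           
   ┃ FileBrowser          ┃                           
   ┠──────────────────────┨ ┏━━━━━━━━━━━━━━━━━━━━━━━━━
   ┃> [-] workspace/      ┃ ┃ Minesweeper             
   ┃    main.css          ┃ ┠─────────────────────────
   ┃    handler.h         ┃ ┃■■■■■■■■■■               
   ┃    parser.txt        ┃ ┃■■■■■■■■■■               
   ┃    config.txt        ┃ ┃■■■■■■■■■■               
   ┃    handler.css       ┃ ┃■■■■■■■■■■               
   ┃    client.rs         ┃ ┃■■■■■■■■■■               
   ┗━━━━━━━┏━━━━━━━━━━━━━━━━┃■■■■■■■■■■               
           ┃ CheckboxTree   ┃■■■■■■■■■■               
           ┠────────────────┃■■■■■■■■■■               
           ┃ [-] project/   ┃■■■■■■■■■■               
           ┃   [x] index.c  ┃■■■■■■■■■■               
           ┃   [ ] main.json┃                         
           ┃   [-] api/     ┃                         
           ┃     [ ] models/┃                         
           ┃       [ ] auth.┃                         


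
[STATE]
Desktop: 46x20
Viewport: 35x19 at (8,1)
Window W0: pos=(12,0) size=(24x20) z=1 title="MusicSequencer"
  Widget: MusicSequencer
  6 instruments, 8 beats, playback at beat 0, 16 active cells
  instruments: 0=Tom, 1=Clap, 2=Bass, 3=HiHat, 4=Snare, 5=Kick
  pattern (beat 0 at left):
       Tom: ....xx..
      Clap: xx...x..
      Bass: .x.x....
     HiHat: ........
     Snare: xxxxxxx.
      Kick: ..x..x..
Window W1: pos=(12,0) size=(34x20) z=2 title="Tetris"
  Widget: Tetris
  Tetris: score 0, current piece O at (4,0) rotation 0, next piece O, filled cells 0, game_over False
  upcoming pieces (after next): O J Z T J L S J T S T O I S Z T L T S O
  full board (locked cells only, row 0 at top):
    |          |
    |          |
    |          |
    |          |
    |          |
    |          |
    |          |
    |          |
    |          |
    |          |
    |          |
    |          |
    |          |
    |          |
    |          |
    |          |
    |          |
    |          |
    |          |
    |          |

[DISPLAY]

    ┃ Tetris                       
    ┠──────────────────────────────
    ┃          │Next:              
    ┃          │▓▓                 
    ┃          │▓▓                 
    ┃          │                   
    ┃          │                   
    ┃          │                   
    ┃          │Score:             
    ┃          │0                  
    ┃          │                   
    ┃          │                   
    ┃          │                   
    ┃          │                   
    ┃          │                   
    ┃          │                   
    ┃          │                   
    ┃          │                   
    ┗━━━━━━━━━━━━━━━━━━━━━━━━━━━━━━


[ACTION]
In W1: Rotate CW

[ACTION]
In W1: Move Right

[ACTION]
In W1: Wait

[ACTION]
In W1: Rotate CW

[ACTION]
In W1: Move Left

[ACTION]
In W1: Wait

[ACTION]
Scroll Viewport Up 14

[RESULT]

    ┏━━━━━━━━━━━━━━━━━━━━━━━━━━━━━━
    ┃ Tetris                       
    ┠──────────────────────────────
    ┃          │Next:              
    ┃          │▓▓                 
    ┃          │▓▓                 
    ┃          │                   
    ┃          │                   
    ┃          │                   
    ┃          │Score:             
    ┃          │0                  
    ┃          │                   
    ┃          │                   
    ┃          │                   
    ┃          │                   
    ┃          │                   
    ┃          │                   
    ┃          │                   
    ┃          │                   


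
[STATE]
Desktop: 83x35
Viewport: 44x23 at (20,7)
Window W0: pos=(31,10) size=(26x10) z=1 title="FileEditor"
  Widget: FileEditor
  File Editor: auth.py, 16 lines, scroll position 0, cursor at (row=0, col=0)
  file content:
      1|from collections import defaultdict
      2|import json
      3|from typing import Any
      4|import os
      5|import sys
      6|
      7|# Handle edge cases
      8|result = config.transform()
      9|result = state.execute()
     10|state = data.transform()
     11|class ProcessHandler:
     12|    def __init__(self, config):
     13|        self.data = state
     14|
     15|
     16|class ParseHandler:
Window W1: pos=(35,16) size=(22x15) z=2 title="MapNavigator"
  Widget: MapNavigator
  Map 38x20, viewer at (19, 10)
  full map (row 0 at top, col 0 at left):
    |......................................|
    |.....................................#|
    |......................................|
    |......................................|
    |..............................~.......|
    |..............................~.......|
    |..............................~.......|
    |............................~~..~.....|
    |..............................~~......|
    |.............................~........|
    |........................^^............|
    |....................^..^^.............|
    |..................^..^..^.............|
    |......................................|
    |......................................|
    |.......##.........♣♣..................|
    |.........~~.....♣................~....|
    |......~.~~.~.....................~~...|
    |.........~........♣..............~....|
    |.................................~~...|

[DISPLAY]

                                            
                                            
                                            
           ┏━━━━━━━━━━━━━━━━━━━━━━━━┓       
           ┃ FileEditor             ┃       
           ┠────────────────────────┨       
           ┃█rom collections import▲┃       
           ┃import json            █┃       
           ┃from typing import Any ░┃       
           ┃imp┏━━━━━━━━━━━━━━━━━━━━┓       
           ┃imp┃ MapNavigator       ┃       
           ┃   ┠────────────────────┨       
           ┗━━━┃....................┃       
               ┃....................┃       
               ┃...................~┃       
               ┃....................┃       
               ┃....................┃       
               ┃..........@....^^...┃       
               ┃...........^..^^....┃       
               ┃.........^..^..^....┃       
               ┃....................┃       
               ┃....................┃       
               ┃.........♣♣.........┃       


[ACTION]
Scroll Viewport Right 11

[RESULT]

                                            
                                            
                                            
┏━━━━━━━━━━━━━━━━━━━━━━━━┓                  
┃ FileEditor             ┃                  
┠────────────────────────┨                  
┃█rom collections import▲┃                  
┃import json            █┃                  
┃from typing import Any ░┃                  
┃imp┏━━━━━━━━━━━━━━━━━━━━┓                  
┃imp┃ MapNavigator       ┃                  
┃   ┠────────────────────┨                  
┗━━━┃....................┃                  
    ┃....................┃                  
    ┃...................~┃                  
    ┃....................┃                  
    ┃....................┃                  
    ┃..........@....^^...┃                  
    ┃...........^..^^....┃                  
    ┃.........^..^..^....┃                  
    ┃....................┃                  
    ┃....................┃                  
    ┃.........♣♣.........┃                  


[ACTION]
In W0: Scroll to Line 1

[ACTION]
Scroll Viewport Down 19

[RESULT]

┠────────────────────────┨                  
┃█rom collections import▲┃                  
┃import json            █┃                  
┃from typing import Any ░┃                  
┃imp┏━━━━━━━━━━━━━━━━━━━━┓                  
┃imp┃ MapNavigator       ┃                  
┃   ┠────────────────────┨                  
┗━━━┃....................┃                  
    ┃....................┃                  
    ┃...................~┃                  
    ┃....................┃                  
    ┃....................┃                  
    ┃..........@....^^...┃                  
    ┃...........^..^^....┃                  
    ┃.........^..^..^....┃                  
    ┃....................┃                  
    ┃....................┃                  
    ┃.........♣♣.........┃                  
    ┗━━━━━━━━━━━━━━━━━━━━┛                  
                                            
                                            
                                            
                                            


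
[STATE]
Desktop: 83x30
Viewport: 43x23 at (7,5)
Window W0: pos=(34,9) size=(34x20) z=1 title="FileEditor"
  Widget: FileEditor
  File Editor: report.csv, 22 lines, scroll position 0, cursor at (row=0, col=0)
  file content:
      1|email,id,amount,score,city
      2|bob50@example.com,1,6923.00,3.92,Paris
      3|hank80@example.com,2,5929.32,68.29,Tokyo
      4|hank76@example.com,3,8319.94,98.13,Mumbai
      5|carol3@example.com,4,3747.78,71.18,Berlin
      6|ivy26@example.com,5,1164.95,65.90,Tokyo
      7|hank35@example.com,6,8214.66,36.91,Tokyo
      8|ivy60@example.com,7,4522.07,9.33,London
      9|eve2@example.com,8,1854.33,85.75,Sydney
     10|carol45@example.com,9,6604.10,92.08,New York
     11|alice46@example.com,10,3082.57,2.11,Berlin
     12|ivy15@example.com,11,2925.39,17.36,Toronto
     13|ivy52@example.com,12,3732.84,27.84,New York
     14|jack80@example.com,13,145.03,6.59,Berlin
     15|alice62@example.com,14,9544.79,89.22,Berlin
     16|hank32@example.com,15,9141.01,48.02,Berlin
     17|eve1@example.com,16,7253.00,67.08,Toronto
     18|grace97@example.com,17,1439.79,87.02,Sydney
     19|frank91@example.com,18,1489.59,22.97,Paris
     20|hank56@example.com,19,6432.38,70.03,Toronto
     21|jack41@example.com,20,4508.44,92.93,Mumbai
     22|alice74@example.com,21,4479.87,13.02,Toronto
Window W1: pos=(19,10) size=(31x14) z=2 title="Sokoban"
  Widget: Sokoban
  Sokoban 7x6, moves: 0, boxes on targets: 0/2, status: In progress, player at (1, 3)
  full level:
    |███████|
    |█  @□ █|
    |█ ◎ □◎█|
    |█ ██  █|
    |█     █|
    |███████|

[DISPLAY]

                                           
                                           
                                           
                                           
                           ┏━━━━━━━━━━━━━━━
            ┏━━━━━━━━━━━━━━━━━━━━━━━━━━━━━┓
            ┃ Sokoban                     ┃
            ┠─────────────────────────────┨
            ┃███████                      ┃
            ┃█  @□ █                      ┃
            ┃█ ◎ □◎█                      ┃
            ┃█ ██  █                      ┃
            ┃█     █                      ┃
            ┃███████                      ┃
            ┃Moves: 0  0/2                ┃
            ┃                             ┃
            ┃                             ┃
            ┃                             ┃
            ┗━━━━━━━━━━━━━━━━━━━━━━━━━━━━━┛
                           ┃ivy52@example.c
                           ┃jack80@example.
                           ┃alice62@example
                           ┃hank32@example.


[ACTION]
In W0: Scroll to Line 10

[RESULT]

                                           
                                           
                                           
                                           
                           ┏━━━━━━━━━━━━━━━
            ┏━━━━━━━━━━━━━━━━━━━━━━━━━━━━━┓
            ┃ Sokoban                     ┃
            ┠─────────────────────────────┨
            ┃███████                      ┃
            ┃█  @□ █                      ┃
            ┃█ ◎ □◎█                      ┃
            ┃█ ██  █                      ┃
            ┃█     █                      ┃
            ┃███████                      ┃
            ┃Moves: 0  0/2                ┃
            ┃                             ┃
            ┃                             ┃
            ┃                             ┃
            ┗━━━━━━━━━━━━━━━━━━━━━━━━━━━━━┛
                           ┃frank91@example
                           ┃hank56@example.
                           ┃jack41@example.
                           ┃alice74@example


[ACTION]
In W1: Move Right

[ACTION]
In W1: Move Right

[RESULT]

                                           
                                           
                                           
                                           
                           ┏━━━━━━━━━━━━━━━
            ┏━━━━━━━━━━━━━━━━━━━━━━━━━━━━━┓
            ┃ Sokoban                     ┃
            ┠─────────────────────────────┨
            ┃███████                      ┃
            ┃█   @□█                      ┃
            ┃█ ◎ □◎█                      ┃
            ┃█ ██  █                      ┃
            ┃█     █                      ┃
            ┃███████                      ┃
            ┃Moves: 1  0/2                ┃
            ┃                             ┃
            ┃                             ┃
            ┃                             ┃
            ┗━━━━━━━━━━━━━━━━━━━━━━━━━━━━━┛
                           ┃frank91@example
                           ┃hank56@example.
                           ┃jack41@example.
                           ┃alice74@example


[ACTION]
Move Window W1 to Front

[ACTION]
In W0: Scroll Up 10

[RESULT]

                                           
                                           
                                           
                                           
                           ┏━━━━━━━━━━━━━━━
            ┏━━━━━━━━━━━━━━━━━━━━━━━━━━━━━┓
            ┃ Sokoban                     ┃
            ┠─────────────────────────────┨
            ┃███████                      ┃
            ┃█   @□█                      ┃
            ┃█ ◎ □◎█                      ┃
            ┃█ ██  █                      ┃
            ┃█     █                      ┃
            ┃███████                      ┃
            ┃Moves: 1  0/2                ┃
            ┃                             ┃
            ┃                             ┃
            ┃                             ┃
            ┗━━━━━━━━━━━━━━━━━━━━━━━━━━━━━┛
                           ┃ivy52@example.c
                           ┃jack80@example.
                           ┃alice62@example
                           ┃hank32@example.
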